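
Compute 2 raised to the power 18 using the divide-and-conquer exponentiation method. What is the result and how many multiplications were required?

Computing 2^18 by squaring (build up from 2^1; each line after the first costs one multiplication):

2^1 = 2
2^2 = (2^1)^2 = 2^2 = 4
2^4 = (2^2)^2 = 4^2 = 16
2^8 = (2^4)^2 = 16^2 = 256
2^9 = 2 * 2^8 = 2 * 256 = 512
2^18 = (2^9)^2 = 512^2 = 262144

Result: 262144
Multiplications needed: 5 (5 lines after 2^1)

2^18 = 262144. Using exponentiation by squaring, this requires 5 multiplications. The key idea: if the exponent is even, square the half-power; if odd, multiply by the base once.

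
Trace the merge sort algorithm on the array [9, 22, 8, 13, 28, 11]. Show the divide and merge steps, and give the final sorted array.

Merge sort trace:

Split: [9, 22, 8, 13, 28, 11] -> [9, 22, 8] and [13, 28, 11]
  Split: [9, 22, 8] -> [9] and [22, 8]
    Split: [22, 8] -> [22] and [8]
    Merge: [22] + [8] -> [8, 22]
  Merge: [9] + [8, 22] -> [8, 9, 22]
  Split: [13, 28, 11] -> [13] and [28, 11]
    Split: [28, 11] -> [28] and [11]
    Merge: [28] + [11] -> [11, 28]
  Merge: [13] + [11, 28] -> [11, 13, 28]
Merge: [8, 9, 22] + [11, 13, 28] -> [8, 9, 11, 13, 22, 28]

Final sorted array: [8, 9, 11, 13, 22, 28]

The merge sort proceeds by recursively splitting the array and merging sorted halves.
After all merges, the sorted array is [8, 9, 11, 13, 22, 28].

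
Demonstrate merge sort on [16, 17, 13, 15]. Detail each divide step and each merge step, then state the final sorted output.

Merge sort trace:

Split: [16, 17, 13, 15] -> [16, 17] and [13, 15]
  Split: [16, 17] -> [16] and [17]
  Merge: [16] + [17] -> [16, 17]
  Split: [13, 15] -> [13] and [15]
  Merge: [13] + [15] -> [13, 15]
Merge: [16, 17] + [13, 15] -> [13, 15, 16, 17]

Final sorted array: [13, 15, 16, 17]

The merge sort proceeds by recursively splitting the array and merging sorted halves.
After all merges, the sorted array is [13, 15, 16, 17].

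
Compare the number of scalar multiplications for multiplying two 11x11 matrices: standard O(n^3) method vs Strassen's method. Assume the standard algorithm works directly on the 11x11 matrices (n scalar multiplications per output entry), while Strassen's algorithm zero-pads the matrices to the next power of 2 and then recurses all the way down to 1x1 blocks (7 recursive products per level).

Matrix multiplication for 11x11 matrices:

Strassen's algorithm requires power-of-2 dimensions. Pad 11x11 to 16x16 (next power of 2).

Standard algorithm: 11^3 = 1331 multiplications
Strassen's algorithm: 7^(log2(16)) = 7^4 = 2401 multiplications
Difference: 1331 - 2401 = -1070 (Strassen uses MORE here due to padding overhead — for small or just-over-power-of-2 n, padding can outweigh the per-level savings)

Standard: 1331 multiplications (11^3). Strassen: 2401 multiplications (7^4, after padding to 16x16). Strassen reduces 8 recursive multiplications to 7 at each level.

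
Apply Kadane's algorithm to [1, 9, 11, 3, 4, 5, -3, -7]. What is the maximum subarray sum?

Using Kadane's algorithm on [1, 9, 11, 3, 4, 5, -3, -7]:

Scanning through the array:
Position 1 (value 9): max_ending_here = 10, max_so_far = 10
Position 2 (value 11): max_ending_here = 21, max_so_far = 21
Position 3 (value 3): max_ending_here = 24, max_so_far = 24
Position 4 (value 4): max_ending_here = 28, max_so_far = 28
Position 5 (value 5): max_ending_here = 33, max_so_far = 33
Position 6 (value -3): max_ending_here = 30, max_so_far = 33
Position 7 (value -7): max_ending_here = 23, max_so_far = 33

Maximum subarray: [1, 9, 11, 3, 4, 5]
Maximum sum: 33

The maximum subarray is [1, 9, 11, 3, 4, 5] with sum 33. This subarray runs from index 0 to index 5.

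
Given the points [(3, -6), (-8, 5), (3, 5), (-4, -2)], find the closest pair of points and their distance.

Computing all pairwise distances among 4 points:

d((3, -6), (-8, 5)) = 15.5563
d((3, -6), (3, 5)) = 11.0
d((3, -6), (-4, -2)) = 8.0623 <-- minimum
d((-8, 5), (3, 5)) = 11.0
d((-8, 5), (-4, -2)) = 8.0623 <-- minimum
d((3, 5), (-4, -2)) = 9.8995

Minimum distance: 8.0623 (tie among 2 pairs: (3, -6) and (-4, -2); (-8, 5) and (-4, -2))

The minimum Euclidean distance is 8.0623. There is a tie: 2 pairs achieve this minimum — (3, -6) and (-4, -2); (-8, 5) and (-4, -2). Any of these is a valid closest pair. For 4 points, brute-force pairwise comparison is shown above. For large n, the divide-and-conquer algorithm (sort by x, recurse on halves, check the dividing strip) achieves O(n log n).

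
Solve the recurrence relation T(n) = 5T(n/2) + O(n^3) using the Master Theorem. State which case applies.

Master Theorem for T(n) = 5T(n/2) + O(n^3):

a = 5, b = 2, c = 3
log_b(a) = log_2(5) = 2.3219

Case 3: c = 3 > log_2(5) = 2.3219
T(n) = O(n^3) = O(n^3)

For T(n) = 5T(n/2) + O(n^3): log_2(5) = 2.3219. This is Case 3 of the Master Theorem (c > log_b(a), work dominated by root), giving O(n^3).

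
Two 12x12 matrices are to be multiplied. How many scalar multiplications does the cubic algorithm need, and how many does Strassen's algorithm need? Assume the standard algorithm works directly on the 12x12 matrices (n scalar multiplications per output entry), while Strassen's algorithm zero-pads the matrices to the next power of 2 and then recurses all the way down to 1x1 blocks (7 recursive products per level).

Matrix multiplication for 12x12 matrices:

Strassen's algorithm requires power-of-2 dimensions. Pad 12x12 to 16x16 (next power of 2).

Standard algorithm: 12^3 = 1728 multiplications
Strassen's algorithm: 7^(log2(16)) = 7^4 = 2401 multiplications
Difference: 1728 - 2401 = -673 (Strassen uses MORE here due to padding overhead — for small or just-over-power-of-2 n, padding can outweigh the per-level savings)

Standard: 1728 multiplications (12^3). Strassen: 2401 multiplications (7^4, after padding to 16x16). Strassen reduces 8 recursive multiplications to 7 at each level.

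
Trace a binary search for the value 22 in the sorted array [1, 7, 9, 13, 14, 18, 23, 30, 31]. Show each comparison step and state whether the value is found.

Binary search for 22 in [1, 7, 9, 13, 14, 18, 23, 30, 31]:

lo=0, hi=8, mid=4, arr[mid]=14 -> 14 < 22, search right half
lo=5, hi=8, mid=6, arr[mid]=23 -> 23 > 22, search left half
lo=5, hi=5, mid=5, arr[mid]=18 -> 18 < 22, search right half
lo=6 > hi=5, target 22 not found

Binary search determines that 22 is not in the array after 3 comparisons. The search space was exhausted without finding the target.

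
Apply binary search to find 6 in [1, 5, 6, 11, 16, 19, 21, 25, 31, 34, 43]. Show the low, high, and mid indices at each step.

Binary search for 6 in [1, 5, 6, 11, 16, 19, 21, 25, 31, 34, 43]:

lo=0, hi=10, mid=5, arr[mid]=19 -> 19 > 6, search left half
lo=0, hi=4, mid=2, arr[mid]=6 -> Found target at index 2!

Binary search finds 6 at index 2 after 2 comparisons. The search repeatedly halves the search space by comparing with the middle element.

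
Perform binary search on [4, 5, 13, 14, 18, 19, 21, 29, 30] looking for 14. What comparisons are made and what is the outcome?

Binary search for 14 in [4, 5, 13, 14, 18, 19, 21, 29, 30]:

lo=0, hi=8, mid=4, arr[mid]=18 -> 18 > 14, search left half
lo=0, hi=3, mid=1, arr[mid]=5 -> 5 < 14, search right half
lo=2, hi=3, mid=2, arr[mid]=13 -> 13 < 14, search right half
lo=3, hi=3, mid=3, arr[mid]=14 -> Found target at index 3!

Binary search finds 14 at index 3 after 4 comparisons. The search repeatedly halves the search space by comparing with the middle element.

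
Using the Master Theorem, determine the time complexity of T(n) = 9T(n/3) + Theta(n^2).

Master Theorem for T(n) = 9T(n/3) + O(n^2):

a = 9, b = 3, c = 2
log_b(a) = log_3(9) = 2.0000

Case 2: c = 2 = log_3(9) = 2.0000
T(n) = O(n^2 log n) = O(n^2 log n)

For T(n) = 9T(n/3) + O(n^2): log_3(9) = 2.0000. This is Case 2 of the Master Theorem (c = log_b(a), equal work at all levels), giving O(n^2 log n).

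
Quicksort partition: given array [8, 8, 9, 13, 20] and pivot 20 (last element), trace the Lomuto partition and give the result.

Lomuto partition with pivot = 20:

Initial array: [8, 8, 9, 13, 20]

arr[0]=8 <= 20: swap with position 0, array becomes [8, 8, 9, 13, 20]
arr[1]=8 <= 20: swap with position 1, array becomes [8, 8, 9, 13, 20]
arr[2]=9 <= 20: swap with position 2, array becomes [8, 8, 9, 13, 20]
arr[3]=13 <= 20: swap with position 3, array becomes [8, 8, 9, 13, 20]

Place pivot at position 4: [8, 8, 9, 13, 20]
Pivot position: 4

After partitioning with pivot 20, the array becomes [8, 8, 9, 13, 20]. The pivot is placed at index 4. All elements to the left of the pivot are <= 20, and all elements to the right are > 20.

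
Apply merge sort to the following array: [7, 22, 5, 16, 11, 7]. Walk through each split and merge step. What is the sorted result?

Merge sort trace:

Split: [7, 22, 5, 16, 11, 7] -> [7, 22, 5] and [16, 11, 7]
  Split: [7, 22, 5] -> [7] and [22, 5]
    Split: [22, 5] -> [22] and [5]
    Merge: [22] + [5] -> [5, 22]
  Merge: [7] + [5, 22] -> [5, 7, 22]
  Split: [16, 11, 7] -> [16] and [11, 7]
    Split: [11, 7] -> [11] and [7]
    Merge: [11] + [7] -> [7, 11]
  Merge: [16] + [7, 11] -> [7, 11, 16]
Merge: [5, 7, 22] + [7, 11, 16] -> [5, 7, 7, 11, 16, 22]

Final sorted array: [5, 7, 7, 11, 16, 22]

The merge sort proceeds by recursively splitting the array and merging sorted halves.
After all merges, the sorted array is [5, 7, 7, 11, 16, 22].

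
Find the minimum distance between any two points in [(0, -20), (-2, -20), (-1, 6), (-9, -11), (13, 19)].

Computing all pairwise distances among 5 points:

d((0, -20), (-2, -20)) = 2.0 <-- minimum
d((0, -20), (-1, 6)) = 26.0192
d((0, -20), (-9, -11)) = 12.7279
d((0, -20), (13, 19)) = 41.1096
d((-2, -20), (-1, 6)) = 26.0192
d((-2, -20), (-9, -11)) = 11.4018
d((-2, -20), (13, 19)) = 41.7852
d((-1, 6), (-9, -11)) = 18.7883
d((-1, 6), (13, 19)) = 19.105
d((-9, -11), (13, 19)) = 37.2022

Closest pair: (0, -20) and (-2, -20) with distance 2.0

The closest pair is (0, -20) and (-2, -20) with Euclidean distance 2.0. For 5 points, brute-force pairwise comparison is shown above. For large n, the divide-and-conquer algorithm (sort by x, recurse on halves, check the dividing strip) achieves O(n log n).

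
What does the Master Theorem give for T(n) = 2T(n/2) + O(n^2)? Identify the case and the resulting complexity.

Master Theorem for T(n) = 2T(n/2) + O(n^2):

a = 2, b = 2, c = 2
log_b(a) = log_2(2) = 1.0000

Case 3: c = 2 > log_2(2) = 1.0000
T(n) = O(n^2) = O(n^2)

For T(n) = 2T(n/2) + O(n^2): log_2(2) = 1.0000. This is Case 3 of the Master Theorem (c > log_b(a), work dominated by root), giving O(n^2).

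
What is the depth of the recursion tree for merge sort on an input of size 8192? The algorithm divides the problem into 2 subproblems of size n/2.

For divide and conquer with division factor 2:

Problem sizes at each level:
Level 0: 8192
Level 1: 4096
Level 2: 2048
Level 3: 1024
Level 4: 512
Level 5: 256
Level 6: 128
Level 7: 64
Level 8: 32
Level 9: 16
Level 10: 8
Level 11: 4
Level 12: 2
Level 13: 1

The root is level 0 and the size-1 base case is level 13 (the tree spans levels 0 through 13, i.e. 14 levels counting the root), so the depth is the number of divisions: log_2(8192) = 13

The recursion tree depth is log_2(8192) = 13. At each level, the problem size is divided by 2, so it takes 13 divisions to reduce to a base case of size 1. The algorithm makes 2 recursive calls at each level.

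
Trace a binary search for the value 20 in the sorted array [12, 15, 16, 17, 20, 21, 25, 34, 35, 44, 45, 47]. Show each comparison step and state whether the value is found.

Binary search for 20 in [12, 15, 16, 17, 20, 21, 25, 34, 35, 44, 45, 47]:

lo=0, hi=11, mid=5, arr[mid]=21 -> 21 > 20, search left half
lo=0, hi=4, mid=2, arr[mid]=16 -> 16 < 20, search right half
lo=3, hi=4, mid=3, arr[mid]=17 -> 17 < 20, search right half
lo=4, hi=4, mid=4, arr[mid]=20 -> Found target at index 4!

Binary search finds 20 at index 4 after 4 comparisons. The search repeatedly halves the search space by comparing with the middle element.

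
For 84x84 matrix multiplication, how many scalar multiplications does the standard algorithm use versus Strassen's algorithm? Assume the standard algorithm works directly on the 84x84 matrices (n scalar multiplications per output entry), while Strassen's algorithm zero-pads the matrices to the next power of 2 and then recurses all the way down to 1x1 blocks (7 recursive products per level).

Matrix multiplication for 84x84 matrices:

Strassen's algorithm requires power-of-2 dimensions. Pad 84x84 to 128x128 (next power of 2).

Standard algorithm: 84^3 = 592704 multiplications
Strassen's algorithm: 7^(log2(128)) = 7^7 = 823543 multiplications
Difference: 592704 - 823543 = -230839 (Strassen uses MORE here due to padding overhead — for small or just-over-power-of-2 n, padding can outweigh the per-level savings)

Standard: 592704 multiplications (84^3). Strassen: 823543 multiplications (7^7, after padding to 128x128). Strassen reduces 8 recursive multiplications to 7 at each level.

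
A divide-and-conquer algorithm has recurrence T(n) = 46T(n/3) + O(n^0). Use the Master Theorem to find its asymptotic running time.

Master Theorem for T(n) = 46T(n/3) + O(n^0):

a = 46, b = 3, c = 0
log_b(a) = log_3(46) = 3.4850

Case 1: c = 0 < log_3(46) = 3.4850
T(n) = O(n^(log_3 46))

For T(n) = 46T(n/3) + O(n^0): log_3(46) = 3.4850. This is Case 1 of the Master Theorem (c < log_b(a), work dominated by leaves), giving O(n^(log_3 46)).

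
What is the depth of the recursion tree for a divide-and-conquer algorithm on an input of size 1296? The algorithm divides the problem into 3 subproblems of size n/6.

For divide and conquer with division factor 6:

Problem sizes at each level:
Level 0: 1296
Level 1: 216
Level 2: 36
Level 3: 6
Level 4: 1

The root is level 0 and the size-1 base case is level 4 (the tree spans levels 0 through 4, i.e. 5 levels counting the root), so the depth is the number of divisions: log_6(1296) = 4

The recursion tree depth is log_6(1296) = 4. At each level, the problem size is divided by 6, so it takes 4 divisions to reduce to a base case of size 1. The algorithm makes 3 recursive calls at each level.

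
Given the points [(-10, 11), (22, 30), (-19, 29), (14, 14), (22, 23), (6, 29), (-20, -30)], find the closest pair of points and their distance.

Computing all pairwise distances among 7 points:

d((-10, 11), (22, 30)) = 37.2156
d((-10, 11), (-19, 29)) = 20.1246
d((-10, 11), (14, 14)) = 24.1868
d((-10, 11), (22, 23)) = 34.176
d((-10, 11), (6, 29)) = 24.0832
d((-10, 11), (-20, -30)) = 42.2019
d((22, 30), (-19, 29)) = 41.0122
d((22, 30), (14, 14)) = 17.8885
d((22, 30), (22, 23)) = 7.0 <-- minimum
d((22, 30), (6, 29)) = 16.0312
d((22, 30), (-20, -30)) = 73.2393
d((-19, 29), (14, 14)) = 36.2491
d((-19, 29), (22, 23)) = 41.4367
d((-19, 29), (6, 29)) = 25.0
d((-19, 29), (-20, -30)) = 59.0085
d((14, 14), (22, 23)) = 12.0416
d((14, 14), (6, 29)) = 17.0
d((14, 14), (-20, -30)) = 55.6058
d((22, 23), (6, 29)) = 17.088
d((22, 23), (-20, -30)) = 67.624
d((6, 29), (-20, -30)) = 64.4748

Closest pair: (22, 30) and (22, 23) with distance 7.0

The closest pair is (22, 30) and (22, 23) with Euclidean distance 7.0. For 7 points, brute-force pairwise comparison is shown above. For large n, the divide-and-conquer algorithm (sort by x, recurse on halves, check the dividing strip) achieves O(n log n).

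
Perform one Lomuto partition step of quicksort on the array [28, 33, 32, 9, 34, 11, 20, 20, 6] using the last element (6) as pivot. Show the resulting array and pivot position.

Lomuto partition with pivot = 6:

Initial array: [28, 33, 32, 9, 34, 11, 20, 20, 6]

arr[0]=28 > 6: no swap
arr[1]=33 > 6: no swap
arr[2]=32 > 6: no swap
arr[3]=9 > 6: no swap
arr[4]=34 > 6: no swap
arr[5]=11 > 6: no swap
arr[6]=20 > 6: no swap
arr[7]=20 > 6: no swap

Place pivot at position 0: [6, 33, 32, 9, 34, 11, 20, 20, 28]
Pivot position: 0

After partitioning with pivot 6, the array becomes [6, 33, 32, 9, 34, 11, 20, 20, 28]. The pivot is placed at index 0. All elements to the left of the pivot are <= 6, and all elements to the right are > 6.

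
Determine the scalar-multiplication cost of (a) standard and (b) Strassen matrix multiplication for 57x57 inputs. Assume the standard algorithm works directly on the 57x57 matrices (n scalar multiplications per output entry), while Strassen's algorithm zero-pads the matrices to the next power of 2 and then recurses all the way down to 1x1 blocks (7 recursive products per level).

Matrix multiplication for 57x57 matrices:

Strassen's algorithm requires power-of-2 dimensions. Pad 57x57 to 64x64 (next power of 2).

Standard algorithm: 57^3 = 185193 multiplications
Strassen's algorithm: 7^(log2(64)) = 7^6 = 117649 multiplications
Savings: 185193 - 117649 = 67544 multiplications

Standard: 185193 multiplications (57^3). Strassen: 117649 multiplications (7^6, after padding to 64x64). Strassen reduces 8 recursive multiplications to 7 at each level.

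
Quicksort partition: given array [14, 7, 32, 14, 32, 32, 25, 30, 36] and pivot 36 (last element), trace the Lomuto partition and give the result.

Lomuto partition with pivot = 36:

Initial array: [14, 7, 32, 14, 32, 32, 25, 30, 36]

arr[0]=14 <= 36: swap with position 0, array becomes [14, 7, 32, 14, 32, 32, 25, 30, 36]
arr[1]=7 <= 36: swap with position 1, array becomes [14, 7, 32, 14, 32, 32, 25, 30, 36]
arr[2]=32 <= 36: swap with position 2, array becomes [14, 7, 32, 14, 32, 32, 25, 30, 36]
arr[3]=14 <= 36: swap with position 3, array becomes [14, 7, 32, 14, 32, 32, 25, 30, 36]
arr[4]=32 <= 36: swap with position 4, array becomes [14, 7, 32, 14, 32, 32, 25, 30, 36]
arr[5]=32 <= 36: swap with position 5, array becomes [14, 7, 32, 14, 32, 32, 25, 30, 36]
arr[6]=25 <= 36: swap with position 6, array becomes [14, 7, 32, 14, 32, 32, 25, 30, 36]
arr[7]=30 <= 36: swap with position 7, array becomes [14, 7, 32, 14, 32, 32, 25, 30, 36]

Place pivot at position 8: [14, 7, 32, 14, 32, 32, 25, 30, 36]
Pivot position: 8

After partitioning with pivot 36, the array becomes [14, 7, 32, 14, 32, 32, 25, 30, 36]. The pivot is placed at index 8. All elements to the left of the pivot are <= 36, and all elements to the right are > 36.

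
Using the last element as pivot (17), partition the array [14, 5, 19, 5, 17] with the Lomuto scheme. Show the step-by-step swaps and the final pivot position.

Lomuto partition with pivot = 17:

Initial array: [14, 5, 19, 5, 17]

arr[0]=14 <= 17: swap with position 0, array becomes [14, 5, 19, 5, 17]
arr[1]=5 <= 17: swap with position 1, array becomes [14, 5, 19, 5, 17]
arr[2]=19 > 17: no swap
arr[3]=5 <= 17: swap with position 2, array becomes [14, 5, 5, 19, 17]

Place pivot at position 3: [14, 5, 5, 17, 19]
Pivot position: 3

After partitioning with pivot 17, the array becomes [14, 5, 5, 17, 19]. The pivot is placed at index 3. All elements to the left of the pivot are <= 17, and all elements to the right are > 17.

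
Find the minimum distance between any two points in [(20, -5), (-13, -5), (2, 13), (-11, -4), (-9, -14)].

Computing all pairwise distances among 5 points:

d((20, -5), (-13, -5)) = 33.0
d((20, -5), (2, 13)) = 25.4558
d((20, -5), (-11, -4)) = 31.0161
d((20, -5), (-9, -14)) = 30.3645
d((-13, -5), (2, 13)) = 23.4307
d((-13, -5), (-11, -4)) = 2.2361 <-- minimum
d((-13, -5), (-9, -14)) = 9.8489
d((2, 13), (-11, -4)) = 21.4009
d((2, 13), (-9, -14)) = 29.1548
d((-11, -4), (-9, -14)) = 10.198

Closest pair: (-13, -5) and (-11, -4) with distance 2.2361

The closest pair is (-13, -5) and (-11, -4) with Euclidean distance 2.2361. For 5 points, brute-force pairwise comparison is shown above. For large n, the divide-and-conquer algorithm (sort by x, recurse on halves, check the dividing strip) achieves O(n log n).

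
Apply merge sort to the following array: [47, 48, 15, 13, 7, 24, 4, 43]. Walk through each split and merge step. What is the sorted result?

Merge sort trace:

Split: [47, 48, 15, 13, 7, 24, 4, 43] -> [47, 48, 15, 13] and [7, 24, 4, 43]
  Split: [47, 48, 15, 13] -> [47, 48] and [15, 13]
    Split: [47, 48] -> [47] and [48]
    Merge: [47] + [48] -> [47, 48]
    Split: [15, 13] -> [15] and [13]
    Merge: [15] + [13] -> [13, 15]
  Merge: [47, 48] + [13, 15] -> [13, 15, 47, 48]
  Split: [7, 24, 4, 43] -> [7, 24] and [4, 43]
    Split: [7, 24] -> [7] and [24]
    Merge: [7] + [24] -> [7, 24]
    Split: [4, 43] -> [4] and [43]
    Merge: [4] + [43] -> [4, 43]
  Merge: [7, 24] + [4, 43] -> [4, 7, 24, 43]
Merge: [13, 15, 47, 48] + [4, 7, 24, 43] -> [4, 7, 13, 15, 24, 43, 47, 48]

Final sorted array: [4, 7, 13, 15, 24, 43, 47, 48]

The merge sort proceeds by recursively splitting the array and merging sorted halves.
After all merges, the sorted array is [4, 7, 13, 15, 24, 43, 47, 48].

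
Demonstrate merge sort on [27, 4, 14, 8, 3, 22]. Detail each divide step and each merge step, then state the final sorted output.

Merge sort trace:

Split: [27, 4, 14, 8, 3, 22] -> [27, 4, 14] and [8, 3, 22]
  Split: [27, 4, 14] -> [27] and [4, 14]
    Split: [4, 14] -> [4] and [14]
    Merge: [4] + [14] -> [4, 14]
  Merge: [27] + [4, 14] -> [4, 14, 27]
  Split: [8, 3, 22] -> [8] and [3, 22]
    Split: [3, 22] -> [3] and [22]
    Merge: [3] + [22] -> [3, 22]
  Merge: [8] + [3, 22] -> [3, 8, 22]
Merge: [4, 14, 27] + [3, 8, 22] -> [3, 4, 8, 14, 22, 27]

Final sorted array: [3, 4, 8, 14, 22, 27]

The merge sort proceeds by recursively splitting the array and merging sorted halves.
After all merges, the sorted array is [3, 4, 8, 14, 22, 27].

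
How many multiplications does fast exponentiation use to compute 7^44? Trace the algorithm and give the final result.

Computing 7^44 by squaring (build up from 7^1; each line after the first costs one multiplication):

7^1 = 7
7^2 = (7^1)^2 = 7^2 = 49
7^4 = (7^2)^2 = 49^2 = 2401
7^5 = 7 * 7^4 = 7 * 2401 = 16807
7^10 = (7^5)^2 = 16807^2 = 282475249
7^11 = 7 * 7^10 = 7 * 282475249 = 1977326743
7^22 = (7^11)^2 = 1977326743^2 = 3909821048582988049
7^44 = (7^22)^2 = 3909821048582988049^2 = 15286700631942576193765185769276826401

Result: 15286700631942576193765185769276826401
Multiplications needed: 7 (7 lines after 7^1)

7^44 = 15286700631942576193765185769276826401. Using exponentiation by squaring, this requires 7 multiplications. The key idea: if the exponent is even, square the half-power; if odd, multiply by the base once.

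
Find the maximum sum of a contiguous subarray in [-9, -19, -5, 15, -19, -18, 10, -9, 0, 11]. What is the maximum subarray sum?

Using Kadane's algorithm on [-9, -19, -5, 15, -19, -18, 10, -9, 0, 11]:

Scanning through the array:
Position 1 (value -19): max_ending_here = -19, max_so_far = -9
Position 2 (value -5): max_ending_here = -5, max_so_far = -5
Position 3 (value 15): max_ending_here = 15, max_so_far = 15
Position 4 (value -19): max_ending_here = -4, max_so_far = 15
Position 5 (value -18): max_ending_here = -18, max_so_far = 15
Position 6 (value 10): max_ending_here = 10, max_so_far = 15
Position 7 (value -9): max_ending_here = 1, max_so_far = 15
Position 8 (value 0): max_ending_here = 1, max_so_far = 15
Position 9 (value 11): max_ending_here = 12, max_so_far = 15

Maximum subarray: [15]
Maximum sum: 15

The maximum subarray is [15] with sum 15. This subarray runs from index 3 to index 3.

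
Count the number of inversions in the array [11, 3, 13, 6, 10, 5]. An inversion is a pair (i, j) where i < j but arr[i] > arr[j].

Finding inversions in [11, 3, 13, 6, 10, 5]:

(0, 1): arr[0]=11 > arr[1]=3
(0, 3): arr[0]=11 > arr[3]=6
(0, 4): arr[0]=11 > arr[4]=10
(0, 5): arr[0]=11 > arr[5]=5
(2, 3): arr[2]=13 > arr[3]=6
(2, 4): arr[2]=13 > arr[4]=10
(2, 5): arr[2]=13 > arr[5]=5
(3, 5): arr[3]=6 > arr[5]=5
(4, 5): arr[4]=10 > arr[5]=5

Total inversions: 9

The array has 9 inversion(s): (0,1), (0,3), (0,4), (0,5), (2,3), (2,4), (2,5), (3,5), (4,5). Each pair (i,j) satisfies i < j and arr[i] > arr[j].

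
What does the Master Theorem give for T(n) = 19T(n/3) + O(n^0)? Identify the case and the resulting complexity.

Master Theorem for T(n) = 19T(n/3) + O(n^0):

a = 19, b = 3, c = 0
log_b(a) = log_3(19) = 2.6801

Case 1: c = 0 < log_3(19) = 2.6801
T(n) = O(n^(log_3 19))

For T(n) = 19T(n/3) + O(n^0): log_3(19) = 2.6801. This is Case 1 of the Master Theorem (c < log_b(a), work dominated by leaves), giving O(n^(log_3 19)).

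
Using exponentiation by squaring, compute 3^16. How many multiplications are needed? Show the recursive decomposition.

Computing 3^16 by squaring (build up from 3^1; each line after the first costs one multiplication):

3^1 = 3
3^2 = (3^1)^2 = 3^2 = 9
3^4 = (3^2)^2 = 9^2 = 81
3^8 = (3^4)^2 = 81^2 = 6561
3^16 = (3^8)^2 = 6561^2 = 43046721

Result: 43046721
Multiplications needed: 4 (4 lines after 3^1)

3^16 = 43046721. Using exponentiation by squaring, this requires 4 multiplications. The key idea: if the exponent is even, square the half-power; if odd, multiply by the base once.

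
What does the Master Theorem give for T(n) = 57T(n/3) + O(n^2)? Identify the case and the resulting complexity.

Master Theorem for T(n) = 57T(n/3) + O(n^2):

a = 57, b = 3, c = 2
log_b(a) = log_3(57) = 3.6801

Case 1: c = 2 < log_3(57) = 3.6801
T(n) = O(n^(log_3 57))

For T(n) = 57T(n/3) + O(n^2): log_3(57) = 3.6801. This is Case 1 of the Master Theorem (c < log_b(a), work dominated by leaves), giving O(n^(log_3 57)).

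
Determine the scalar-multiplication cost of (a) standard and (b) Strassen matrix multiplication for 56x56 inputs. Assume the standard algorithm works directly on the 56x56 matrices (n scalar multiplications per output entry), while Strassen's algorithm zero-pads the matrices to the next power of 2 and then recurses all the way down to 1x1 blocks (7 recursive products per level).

Matrix multiplication for 56x56 matrices:

Strassen's algorithm requires power-of-2 dimensions. Pad 56x56 to 64x64 (next power of 2).

Standard algorithm: 56^3 = 175616 multiplications
Strassen's algorithm: 7^(log2(64)) = 7^6 = 117649 multiplications
Savings: 175616 - 117649 = 57967 multiplications

Standard: 175616 multiplications (56^3). Strassen: 117649 multiplications (7^6, after padding to 64x64). Strassen reduces 8 recursive multiplications to 7 at each level.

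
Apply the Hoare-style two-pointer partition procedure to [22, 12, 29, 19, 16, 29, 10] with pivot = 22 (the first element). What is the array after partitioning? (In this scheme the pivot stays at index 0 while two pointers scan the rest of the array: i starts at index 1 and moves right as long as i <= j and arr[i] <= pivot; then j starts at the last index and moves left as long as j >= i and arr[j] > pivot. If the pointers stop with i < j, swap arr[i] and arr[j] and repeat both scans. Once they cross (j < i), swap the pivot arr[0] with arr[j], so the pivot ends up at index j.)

Hoare-style two-pointer partition with pivot = 22:

Initial array: [22, 12, 29, 19, 16, 29, 10]

Pointers start at i = 1, j = 6.
i stops at index 2 (arr[2]=29 > 22), j stops at index 6 (arr[6]=10 <= 22): swap arr[2] and arr[6], array becomes [22, 12, 10, 19, 16, 29, 29]
i ends at 5, j ends at 4: the pointers have crossed (j < i), so scanning stops.

Swap pivot arr[0] with arr[4] to place pivot at position 4: [16, 12, 10, 19, 22, 29, 29]
Pivot position: 4

After partitioning with pivot 22, the array becomes [16, 12, 10, 19, 22, 29, 29]. The pivot is placed at index 4. All elements to the left of the pivot are <= 22, and all elements to the right are > 22.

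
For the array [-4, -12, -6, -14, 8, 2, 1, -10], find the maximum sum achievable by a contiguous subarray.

Using Kadane's algorithm on [-4, -12, -6, -14, 8, 2, 1, -10]:

Scanning through the array:
Position 1 (value -12): max_ending_here = -12, max_so_far = -4
Position 2 (value -6): max_ending_here = -6, max_so_far = -4
Position 3 (value -14): max_ending_here = -14, max_so_far = -4
Position 4 (value 8): max_ending_here = 8, max_so_far = 8
Position 5 (value 2): max_ending_here = 10, max_so_far = 10
Position 6 (value 1): max_ending_here = 11, max_so_far = 11
Position 7 (value -10): max_ending_here = 1, max_so_far = 11

Maximum subarray: [8, 2, 1]
Maximum sum: 11

The maximum subarray is [8, 2, 1] with sum 11. This subarray runs from index 4 to index 6.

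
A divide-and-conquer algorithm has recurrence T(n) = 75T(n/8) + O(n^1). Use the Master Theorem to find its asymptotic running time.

Master Theorem for T(n) = 75T(n/8) + O(n^1):

a = 75, b = 8, c = 1
log_b(a) = log_8(75) = 2.0763

Case 1: c = 1 < log_8(75) = 2.0763
T(n) = O(n^(log_8 75))

For T(n) = 75T(n/8) + O(n^1): log_8(75) = 2.0763. This is Case 1 of the Master Theorem (c < log_b(a), work dominated by leaves), giving O(n^(log_8 75)).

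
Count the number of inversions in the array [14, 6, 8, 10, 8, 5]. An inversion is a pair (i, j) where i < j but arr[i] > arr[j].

Finding inversions in [14, 6, 8, 10, 8, 5]:

(0, 1): arr[0]=14 > arr[1]=6
(0, 2): arr[0]=14 > arr[2]=8
(0, 3): arr[0]=14 > arr[3]=10
(0, 4): arr[0]=14 > arr[4]=8
(0, 5): arr[0]=14 > arr[5]=5
(1, 5): arr[1]=6 > arr[5]=5
(2, 5): arr[2]=8 > arr[5]=5
(3, 4): arr[3]=10 > arr[4]=8
(3, 5): arr[3]=10 > arr[5]=5
(4, 5): arr[4]=8 > arr[5]=5

Total inversions: 10

The array has 10 inversion(s): (0,1), (0,2), (0,3), (0,4), (0,5), (1,5), (2,5), (3,4), (3,5), (4,5). Each pair (i,j) satisfies i < j and arr[i] > arr[j].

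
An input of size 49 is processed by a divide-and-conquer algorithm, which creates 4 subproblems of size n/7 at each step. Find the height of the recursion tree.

For divide and conquer with division factor 7:

Problem sizes at each level:
Level 0: 49
Level 1: 7
Level 2: 1

The root is level 0 and the size-1 base case is level 2 (the tree spans levels 0 through 2, i.e. 3 levels counting the root), so the depth is the number of divisions: log_7(49) = 2

The recursion tree depth is log_7(49) = 2. At each level, the problem size is divided by 7, so it takes 2 divisions to reduce to a base case of size 1. The algorithm makes 4 recursive calls at each level.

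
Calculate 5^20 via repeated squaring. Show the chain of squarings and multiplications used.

Computing 5^20 by squaring (build up from 5^1; each line after the first costs one multiplication):

5^1 = 5
5^2 = (5^1)^2 = 5^2 = 25
5^4 = (5^2)^2 = 25^2 = 625
5^5 = 5 * 5^4 = 5 * 625 = 3125
5^10 = (5^5)^2 = 3125^2 = 9765625
5^20 = (5^10)^2 = 9765625^2 = 95367431640625

Result: 95367431640625
Multiplications needed: 5 (5 lines after 5^1)

5^20 = 95367431640625. Using exponentiation by squaring, this requires 5 multiplications. The key idea: if the exponent is even, square the half-power; if odd, multiply by the base once.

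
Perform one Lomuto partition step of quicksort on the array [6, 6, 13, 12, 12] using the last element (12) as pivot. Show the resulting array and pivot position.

Lomuto partition with pivot = 12:

Initial array: [6, 6, 13, 12, 12]

arr[0]=6 <= 12: swap with position 0, array becomes [6, 6, 13, 12, 12]
arr[1]=6 <= 12: swap with position 1, array becomes [6, 6, 13, 12, 12]
arr[2]=13 > 12: no swap
arr[3]=12 <= 12: swap with position 2, array becomes [6, 6, 12, 13, 12]

Place pivot at position 3: [6, 6, 12, 12, 13]
Pivot position: 3

After partitioning with pivot 12, the array becomes [6, 6, 12, 12, 13]. The pivot is placed at index 3. All elements to the left of the pivot are <= 12, and all elements to the right are > 12.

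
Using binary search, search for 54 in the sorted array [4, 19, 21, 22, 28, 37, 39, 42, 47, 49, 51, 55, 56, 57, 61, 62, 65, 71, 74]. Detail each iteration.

Binary search for 54 in [4, 19, 21, 22, 28, 37, 39, 42, 47, 49, 51, 55, 56, 57, 61, 62, 65, 71, 74]:

lo=0, hi=18, mid=9, arr[mid]=49 -> 49 < 54, search right half
lo=10, hi=18, mid=14, arr[mid]=61 -> 61 > 54, search left half
lo=10, hi=13, mid=11, arr[mid]=55 -> 55 > 54, search left half
lo=10, hi=10, mid=10, arr[mid]=51 -> 51 < 54, search right half
lo=11 > hi=10, target 54 not found

Binary search determines that 54 is not in the array after 4 comparisons. The search space was exhausted without finding the target.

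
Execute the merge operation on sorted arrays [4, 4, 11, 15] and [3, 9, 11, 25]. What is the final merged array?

Merging process:

Compare 4 vs 3: take 3 from right. Merged: [3]
Compare 4 vs 9: take 4 from left. Merged: [3, 4]
Compare 4 vs 9: take 4 from left. Merged: [3, 4, 4]
Compare 11 vs 9: take 9 from right. Merged: [3, 4, 4, 9]
Compare 11 vs 11: take 11 from left. Merged: [3, 4, 4, 9, 11]
Compare 15 vs 11: take 11 from right. Merged: [3, 4, 4, 9, 11, 11]
Compare 15 vs 25: take 15 from left. Merged: [3, 4, 4, 9, 11, 11, 15]
Append remaining from right: [25]. Merged: [3, 4, 4, 9, 11, 11, 15, 25]

Final merged array: [3, 4, 4, 9, 11, 11, 15, 25]
Total comparisons: 7

The merged array is [3, 4, 4, 9, 11, 11, 15, 25], requiring 7 comparisons. The merge step runs in O(n) time where n is the total number of elements.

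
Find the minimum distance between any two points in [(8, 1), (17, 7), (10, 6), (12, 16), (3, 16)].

Computing all pairwise distances among 5 points:

d((8, 1), (17, 7)) = 10.8167
d((8, 1), (10, 6)) = 5.3852 <-- minimum
d((8, 1), (12, 16)) = 15.5242
d((8, 1), (3, 16)) = 15.8114
d((17, 7), (10, 6)) = 7.0711
d((17, 7), (12, 16)) = 10.2956
d((17, 7), (3, 16)) = 16.6433
d((10, 6), (12, 16)) = 10.198
d((10, 6), (3, 16)) = 12.2066
d((12, 16), (3, 16)) = 9.0

Closest pair: (8, 1) and (10, 6) with distance 5.3852

The closest pair is (8, 1) and (10, 6) with Euclidean distance 5.3852. For 5 points, brute-force pairwise comparison is shown above. For large n, the divide-and-conquer algorithm (sort by x, recurse on halves, check the dividing strip) achieves O(n log n).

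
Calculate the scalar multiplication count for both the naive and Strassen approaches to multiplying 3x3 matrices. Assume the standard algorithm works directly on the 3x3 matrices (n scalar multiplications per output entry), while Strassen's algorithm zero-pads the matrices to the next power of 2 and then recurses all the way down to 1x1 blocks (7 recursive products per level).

Matrix multiplication for 3x3 matrices:

Strassen's algorithm requires power-of-2 dimensions. Pad 3x3 to 4x4 (next power of 2).

Standard algorithm: 3^3 = 27 multiplications
Strassen's algorithm: 7^(log2(4)) = 7^2 = 49 multiplications
Difference: 27 - 49 = -22 (Strassen uses MORE here due to padding overhead — for small or just-over-power-of-2 n, padding can outweigh the per-level savings)

Standard: 27 multiplications (3^3). Strassen: 49 multiplications (7^2, after padding to 4x4). Strassen reduces 8 recursive multiplications to 7 at each level.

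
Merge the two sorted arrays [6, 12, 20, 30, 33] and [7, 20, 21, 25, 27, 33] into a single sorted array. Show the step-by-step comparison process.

Merging process:

Compare 6 vs 7: take 6 from left. Merged: [6]
Compare 12 vs 7: take 7 from right. Merged: [6, 7]
Compare 12 vs 20: take 12 from left. Merged: [6, 7, 12]
Compare 20 vs 20: take 20 from left. Merged: [6, 7, 12, 20]
Compare 30 vs 20: take 20 from right. Merged: [6, 7, 12, 20, 20]
Compare 30 vs 21: take 21 from right. Merged: [6, 7, 12, 20, 20, 21]
Compare 30 vs 25: take 25 from right. Merged: [6, 7, 12, 20, 20, 21, 25]
Compare 30 vs 27: take 27 from right. Merged: [6, 7, 12, 20, 20, 21, 25, 27]
Compare 30 vs 33: take 30 from left. Merged: [6, 7, 12, 20, 20, 21, 25, 27, 30]
Compare 33 vs 33: take 33 from left. Merged: [6, 7, 12, 20, 20, 21, 25, 27, 30, 33]
Append remaining from right: [33]. Merged: [6, 7, 12, 20, 20, 21, 25, 27, 30, 33, 33]

Final merged array: [6, 7, 12, 20, 20, 21, 25, 27, 30, 33, 33]
Total comparisons: 10

The merged array is [6, 7, 12, 20, 20, 21, 25, 27, 30, 33, 33], requiring 10 comparisons. The merge step runs in O(n) time where n is the total number of elements.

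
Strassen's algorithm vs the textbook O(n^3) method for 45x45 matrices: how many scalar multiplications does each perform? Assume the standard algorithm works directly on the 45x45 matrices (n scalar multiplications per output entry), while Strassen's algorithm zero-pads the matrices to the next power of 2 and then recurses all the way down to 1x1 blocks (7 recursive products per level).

Matrix multiplication for 45x45 matrices:

Strassen's algorithm requires power-of-2 dimensions. Pad 45x45 to 64x64 (next power of 2).

Standard algorithm: 45^3 = 91125 multiplications
Strassen's algorithm: 7^(log2(64)) = 7^6 = 117649 multiplications
Difference: 91125 - 117649 = -26524 (Strassen uses MORE here due to padding overhead — for small or just-over-power-of-2 n, padding can outweigh the per-level savings)

Standard: 91125 multiplications (45^3). Strassen: 117649 multiplications (7^6, after padding to 64x64). Strassen reduces 8 recursive multiplications to 7 at each level.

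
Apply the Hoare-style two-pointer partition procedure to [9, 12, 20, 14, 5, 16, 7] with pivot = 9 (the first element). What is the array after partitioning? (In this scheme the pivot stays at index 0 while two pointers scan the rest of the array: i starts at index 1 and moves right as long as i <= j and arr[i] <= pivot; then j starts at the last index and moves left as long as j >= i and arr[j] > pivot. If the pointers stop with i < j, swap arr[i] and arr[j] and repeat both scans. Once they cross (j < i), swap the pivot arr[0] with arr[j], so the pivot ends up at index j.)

Hoare-style two-pointer partition with pivot = 9:

Initial array: [9, 12, 20, 14, 5, 16, 7]

Pointers start at i = 1, j = 6.
i stops at index 1 (arr[1]=12 > 9), j stops at index 6 (arr[6]=7 <= 9): swap arr[1] and arr[6], array becomes [9, 7, 20, 14, 5, 16, 12]
i stops at index 2 (arr[2]=20 > 9), j stops at index 4 (arr[4]=5 <= 9): swap arr[2] and arr[4], array becomes [9, 7, 5, 14, 20, 16, 12]
i ends at 3, j ends at 2: the pointers have crossed (j < i), so scanning stops.

Swap pivot arr[0] with arr[2] to place pivot at position 2: [5, 7, 9, 14, 20, 16, 12]
Pivot position: 2

After partitioning with pivot 9, the array becomes [5, 7, 9, 14, 20, 16, 12]. The pivot is placed at index 2. All elements to the left of the pivot are <= 9, and all elements to the right are > 9.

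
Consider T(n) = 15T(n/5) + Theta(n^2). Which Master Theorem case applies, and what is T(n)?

Master Theorem for T(n) = 15T(n/5) + O(n^2):

a = 15, b = 5, c = 2
log_b(a) = log_5(15) = 1.6826

Case 3: c = 2 > log_5(15) = 1.6826
T(n) = O(n^2) = O(n^2)

For T(n) = 15T(n/5) + O(n^2): log_5(15) = 1.6826. This is Case 3 of the Master Theorem (c > log_b(a), work dominated by root), giving O(n^2).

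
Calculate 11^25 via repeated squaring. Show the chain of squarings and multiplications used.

Computing 11^25 by squaring (build up from 11^1; each line after the first costs one multiplication):

11^1 = 11
11^2 = (11^1)^2 = 11^2 = 121
11^3 = 11 * 11^2 = 11 * 121 = 1331
11^6 = (11^3)^2 = 1331^2 = 1771561
11^12 = (11^6)^2 = 1771561^2 = 3138428376721
11^24 = (11^12)^2 = 3138428376721^2 = 9849732675807611094711841
11^25 = 11 * 11^24 = 11 * 9849732675807611094711841 = 108347059433883722041830251

Result: 108347059433883722041830251
Multiplications needed: 6 (6 lines after 11^1)

11^25 = 108347059433883722041830251. Using exponentiation by squaring, this requires 6 multiplications. The key idea: if the exponent is even, square the half-power; if odd, multiply by the base once.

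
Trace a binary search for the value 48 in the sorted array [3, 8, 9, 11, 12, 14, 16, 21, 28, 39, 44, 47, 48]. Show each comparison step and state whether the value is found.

Binary search for 48 in [3, 8, 9, 11, 12, 14, 16, 21, 28, 39, 44, 47, 48]:

lo=0, hi=12, mid=6, arr[mid]=16 -> 16 < 48, search right half
lo=7, hi=12, mid=9, arr[mid]=39 -> 39 < 48, search right half
lo=10, hi=12, mid=11, arr[mid]=47 -> 47 < 48, search right half
lo=12, hi=12, mid=12, arr[mid]=48 -> Found target at index 12!

Binary search finds 48 at index 12 after 4 comparisons. The search repeatedly halves the search space by comparing with the middle element.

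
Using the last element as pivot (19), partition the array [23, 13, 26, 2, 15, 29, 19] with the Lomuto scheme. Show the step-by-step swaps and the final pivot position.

Lomuto partition with pivot = 19:

Initial array: [23, 13, 26, 2, 15, 29, 19]

arr[0]=23 > 19: no swap
arr[1]=13 <= 19: swap with position 0, array becomes [13, 23, 26, 2, 15, 29, 19]
arr[2]=26 > 19: no swap
arr[3]=2 <= 19: swap with position 1, array becomes [13, 2, 26, 23, 15, 29, 19]
arr[4]=15 <= 19: swap with position 2, array becomes [13, 2, 15, 23, 26, 29, 19]
arr[5]=29 > 19: no swap

Place pivot at position 3: [13, 2, 15, 19, 26, 29, 23]
Pivot position: 3

After partitioning with pivot 19, the array becomes [13, 2, 15, 19, 26, 29, 23]. The pivot is placed at index 3. All elements to the left of the pivot are <= 19, and all elements to the right are > 19.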